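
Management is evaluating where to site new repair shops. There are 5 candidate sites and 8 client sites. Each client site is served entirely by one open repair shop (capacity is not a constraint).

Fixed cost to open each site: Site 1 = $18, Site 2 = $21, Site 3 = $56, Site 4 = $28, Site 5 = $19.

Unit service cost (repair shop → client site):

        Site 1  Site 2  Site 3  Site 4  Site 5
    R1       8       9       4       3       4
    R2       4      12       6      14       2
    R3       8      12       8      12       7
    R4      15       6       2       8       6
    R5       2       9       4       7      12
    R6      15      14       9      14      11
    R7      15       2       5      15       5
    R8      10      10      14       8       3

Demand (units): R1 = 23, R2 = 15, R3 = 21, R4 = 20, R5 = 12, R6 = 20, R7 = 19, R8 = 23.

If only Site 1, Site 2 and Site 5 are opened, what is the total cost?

Total cost: 798

Each client site is assigned to its cheapest site among the open ones.
{Site 1, Site 2, Site 5}: R1→Site 5 4·23=92, R2→Site 5 2·15=30, R3→Site 5 7·21=147, R4→Site 2 6·20=120, R5→Site 1 2·12=24, R6→Site 5 11·20=220, R7→Site 2 2·19=38, R8→Site 5 3·23=69. Service 740; fixed 58; total 798.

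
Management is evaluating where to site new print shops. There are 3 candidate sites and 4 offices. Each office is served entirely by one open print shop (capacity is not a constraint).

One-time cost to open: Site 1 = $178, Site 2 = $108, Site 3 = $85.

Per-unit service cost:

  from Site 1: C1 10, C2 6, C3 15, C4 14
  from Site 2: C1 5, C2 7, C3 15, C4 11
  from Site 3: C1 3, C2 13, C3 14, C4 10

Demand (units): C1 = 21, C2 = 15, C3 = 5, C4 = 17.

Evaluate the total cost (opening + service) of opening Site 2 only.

Each office is assigned to its cheapest site among the open ones.
{Site 2}: C1→Site 2 5·21=105, C2→Site 2 7·15=105, C3→Site 2 15·5=75, C4→Site 2 11·17=187. Service 472; fixed 108; total 580.

Total cost: 580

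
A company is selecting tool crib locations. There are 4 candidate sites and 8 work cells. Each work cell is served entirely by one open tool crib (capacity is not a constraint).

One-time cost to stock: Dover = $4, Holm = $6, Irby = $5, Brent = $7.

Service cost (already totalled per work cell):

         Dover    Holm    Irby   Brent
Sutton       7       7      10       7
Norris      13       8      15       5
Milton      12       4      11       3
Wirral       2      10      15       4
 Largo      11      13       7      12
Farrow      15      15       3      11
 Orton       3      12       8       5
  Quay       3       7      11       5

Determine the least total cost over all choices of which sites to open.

For any fixed open set, each work cell goes to its cheapest open site; total = fixed + service.
{Dover, Irby, Brent}: Sutton→Dover 7, Norris→Brent 5, Milton→Brent 3, Wirral→Dover 2, Largo→Irby 7, Farrow→Irby 3, Orton→Dover 3, Quay→Dover 3. Service 33; fixed 16; total 49.
{Irby, Brent}: service 39 + fixed 12 = 51
{Dover, Holm, Irby}: service 37 + fixed 15 = 52
{Dover, Holm, Irby, Brent}: service 33 + fixed 22 = 55
(All 15 nonempty subsets were checked; Dover, Irby and Brent is lowest.)

Minimum total cost: 49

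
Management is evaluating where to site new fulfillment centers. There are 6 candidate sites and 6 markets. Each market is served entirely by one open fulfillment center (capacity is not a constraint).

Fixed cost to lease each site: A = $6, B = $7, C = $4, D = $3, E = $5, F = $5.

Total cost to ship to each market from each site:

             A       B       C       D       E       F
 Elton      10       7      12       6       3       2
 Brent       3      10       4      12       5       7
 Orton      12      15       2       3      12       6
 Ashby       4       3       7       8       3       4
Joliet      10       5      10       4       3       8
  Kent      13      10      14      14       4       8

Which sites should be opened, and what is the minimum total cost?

For any fixed open set, each market goes to its cheapest open site; total = fixed + service.
{C, E}: Elton→E 3, Brent→C 4, Orton→C 2, Ashby→E 3, Joliet→E 3, Kent→E 4. Service 19; fixed 9; total 28.
{D, E}: Elton→E 3, Brent→E 5, Orton→D 3, Ashby→E 3, Joliet→E 3, Kent→E 4. Service 21; fixed 8; total 29.
{C, D, E}: Elton→E 3, Brent→C 4, Orton→C 2, Ashby→E 3, Joliet→E 3, Kent→E 4. Service 19; fixed 12; total 31.
{A, B, C, D, E, F}: service 17 + fixed 30 = 47
No other subset beats 28.

Open C and E; minimum total cost 28.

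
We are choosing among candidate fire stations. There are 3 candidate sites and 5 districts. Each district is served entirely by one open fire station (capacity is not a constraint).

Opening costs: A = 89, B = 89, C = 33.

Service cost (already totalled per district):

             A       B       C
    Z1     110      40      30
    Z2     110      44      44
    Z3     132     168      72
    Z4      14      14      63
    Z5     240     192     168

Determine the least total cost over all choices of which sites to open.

For any fixed open set, each district goes to its cheapest open site; total = fixed + service.
{C}: Z1→C 30, Z2→C 44, Z3→C 72, Z4→C 63, Z5→C 168. Service 377; fixed 33; total 410.
{A, C}: Z1→C 30, Z2→C 44, Z3→C 72, Z4→A 14, Z5→C 168. Service 328; fixed 122; total 450.
{B, C}: service 328 + fixed 122 = 450
{A, B, C}: service 328 + fixed 211 = 539
No other subset beats 410.

Minimum total cost: 410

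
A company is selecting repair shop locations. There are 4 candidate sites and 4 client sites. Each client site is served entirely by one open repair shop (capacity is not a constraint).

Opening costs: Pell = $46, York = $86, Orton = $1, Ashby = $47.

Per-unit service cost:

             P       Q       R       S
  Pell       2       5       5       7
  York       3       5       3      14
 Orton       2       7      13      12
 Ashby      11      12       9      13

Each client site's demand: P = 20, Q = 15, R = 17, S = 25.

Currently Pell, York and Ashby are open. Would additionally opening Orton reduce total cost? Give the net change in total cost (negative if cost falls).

No — net change +1 (cost rises by 1).

Current service cost with {Pell, York, Ashby}: 341.
Adding Orton: each client site re-picks its cheapest; new service cost 341, saving 0.
Extra fixed cost: 1. Net change = 1 − 0 = 1.
(Totals: 520 → 521.)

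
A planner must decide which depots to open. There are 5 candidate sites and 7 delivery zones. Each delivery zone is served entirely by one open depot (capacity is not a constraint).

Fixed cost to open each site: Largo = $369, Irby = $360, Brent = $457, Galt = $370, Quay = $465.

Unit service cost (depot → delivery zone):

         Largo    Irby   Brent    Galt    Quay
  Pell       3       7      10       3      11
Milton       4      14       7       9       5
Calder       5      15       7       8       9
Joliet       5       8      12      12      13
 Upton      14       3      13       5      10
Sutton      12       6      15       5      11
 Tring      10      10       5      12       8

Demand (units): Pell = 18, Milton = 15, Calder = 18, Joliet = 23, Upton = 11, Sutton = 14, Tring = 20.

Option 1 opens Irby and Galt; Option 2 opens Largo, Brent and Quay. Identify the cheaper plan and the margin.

Option 1: {Irby, Galt}: Pell→Galt 3·18=54, Milton→Galt 9·15=135, Calder→Galt 8·18=144, Joliet→Irby 8·23=184, Upton→Irby 3·11=33, Sutton→Galt 5·14=70, Tring→Irby 10·20=200. Service 820; fixed 730; total 1550.
Option 2: {Largo, Brent, Quay}: Pell→Largo 3·18=54, Milton→Largo 4·15=60, Calder→Largo 5·18=90, Joliet→Largo 5·23=115, Upton→Quay 10·11=110, Sutton→Quay 11·14=154, Tring→Brent 5·20=100. Service 683; fixed 1291; total 1974.
Difference: |1550 − 1974| = 424.

Option 1 is cheaper by 424.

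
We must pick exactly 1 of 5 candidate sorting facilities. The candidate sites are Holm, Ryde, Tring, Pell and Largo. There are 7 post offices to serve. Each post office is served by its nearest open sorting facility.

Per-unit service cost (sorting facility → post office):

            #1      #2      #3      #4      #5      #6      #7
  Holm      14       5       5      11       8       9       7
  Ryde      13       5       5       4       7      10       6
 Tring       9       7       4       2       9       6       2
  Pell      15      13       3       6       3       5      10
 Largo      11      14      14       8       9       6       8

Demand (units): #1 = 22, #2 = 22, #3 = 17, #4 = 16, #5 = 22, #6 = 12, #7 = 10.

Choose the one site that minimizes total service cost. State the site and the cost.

With exactly 1 open, each post office uses its cheapest among the chosen.
{Tring}: #1→Tring 9·22=198, #2→Tring 7·22=154, #3→Tring 4·17=68, #4→Tring 2·16=32, #5→Tring 9·22=198, #6→Tring 6·12=72, #7→Tring 2·10=20. Service cost 742.
{Ryde}: service cost 879
{Pell}: service cost 989
Among all 5 size-1 choices, {Tring} is lowest.

Choose Tring only; total service cost 742.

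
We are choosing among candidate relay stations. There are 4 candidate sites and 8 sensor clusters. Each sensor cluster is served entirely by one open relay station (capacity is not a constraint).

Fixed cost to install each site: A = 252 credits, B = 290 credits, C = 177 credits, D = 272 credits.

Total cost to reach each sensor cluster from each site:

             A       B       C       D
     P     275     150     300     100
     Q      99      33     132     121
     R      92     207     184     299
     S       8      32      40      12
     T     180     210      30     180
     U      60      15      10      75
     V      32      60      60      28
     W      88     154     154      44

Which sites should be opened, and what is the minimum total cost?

Open C and D; minimum total cost 978.

For any fixed open set, each sensor cluster goes to its cheapest open site; total = fixed + service.
{C, D}: P→D 100, Q→D 121, R→C 184, S→D 12, T→C 30, U→C 10, V→D 28, W→D 44. Service 529; fixed 449; total 978.
{A, C}: service 634 + fixed 429 = 1063
{A}: service 834 + fixed 252 = 1086
{A, B, C, D}: service 345 + fixed 991 = 1336
No other subset beats 978.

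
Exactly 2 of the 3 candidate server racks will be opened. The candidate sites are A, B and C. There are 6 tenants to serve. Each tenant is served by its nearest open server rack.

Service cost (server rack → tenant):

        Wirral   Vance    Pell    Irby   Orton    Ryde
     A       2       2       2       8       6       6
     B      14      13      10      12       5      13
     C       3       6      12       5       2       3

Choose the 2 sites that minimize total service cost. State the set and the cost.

Choose A and C; total service cost 16.

With exactly 2 open, each tenant uses its cheapest among the chosen.
{A, C}: Wirral→A 2, Vance→A 2, Pell→A 2, Irby→C 5, Orton→C 2, Ryde→C 3. Service cost 16.
{A, B}: service cost 25
{B, C}: service cost 29
Among all 3 size-2 choices, {A, C} is lowest.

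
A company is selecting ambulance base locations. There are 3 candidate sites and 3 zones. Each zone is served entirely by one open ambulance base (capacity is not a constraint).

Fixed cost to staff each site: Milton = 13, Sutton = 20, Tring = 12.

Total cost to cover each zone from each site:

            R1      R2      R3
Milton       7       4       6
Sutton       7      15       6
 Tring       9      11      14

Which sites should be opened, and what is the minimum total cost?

Open Milton only; minimum total cost 30.

For any fixed open set, each zone goes to its cheapest open site; total = fixed + service.
{Milton}: R1→Milton 7, R2→Milton 4, R3→Milton 6. Service 17; fixed 13; total 30.
{Milton, Tring}: R1→Milton 7, R2→Milton 4, R3→Milton 6. Service 17; fixed 25; total 42.
{Tring}: service 34 + fixed 12 = 46
{Milton, Sutton, Tring}: R1→Milton 7, R2→Milton 4, R3→Milton 6. Service 17; fixed 45; total 62.
No other subset beats 30.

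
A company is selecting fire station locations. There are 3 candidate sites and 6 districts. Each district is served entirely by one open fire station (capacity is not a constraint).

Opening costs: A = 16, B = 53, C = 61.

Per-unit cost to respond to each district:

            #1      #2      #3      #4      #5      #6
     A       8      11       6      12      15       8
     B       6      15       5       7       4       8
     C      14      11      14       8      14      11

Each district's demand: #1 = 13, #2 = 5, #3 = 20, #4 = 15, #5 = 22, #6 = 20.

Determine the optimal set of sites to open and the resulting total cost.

Open A and B; minimum total cost 655.

For any fixed open set, each district goes to its cheapest open site; total = fixed + service.
{A, B}: #1→B 6·13=78, #2→A 11·5=55, #3→B 5·20=100, #4→B 7·15=105, #5→B 4·22=88, #6→A 8·20=160. Service 586; fixed 69; total 655.
{B}: #1→B 6·13=78, #2→B 15·5=75, #3→B 5·20=100, #4→B 7·15=105, #5→B 4·22=88, #6→B 8·20=160. Service 606; fixed 53; total 659.
{B, C}: service 586 + fixed 114 = 700
{A, B, C}: #1→B 6·13=78, #2→A 11·5=55, #3→B 5·20=100, #4→B 7·15=105, #5→B 4·22=88, #6→A 8·20=160. Service 586; fixed 130; total 716.
No other subset beats 655.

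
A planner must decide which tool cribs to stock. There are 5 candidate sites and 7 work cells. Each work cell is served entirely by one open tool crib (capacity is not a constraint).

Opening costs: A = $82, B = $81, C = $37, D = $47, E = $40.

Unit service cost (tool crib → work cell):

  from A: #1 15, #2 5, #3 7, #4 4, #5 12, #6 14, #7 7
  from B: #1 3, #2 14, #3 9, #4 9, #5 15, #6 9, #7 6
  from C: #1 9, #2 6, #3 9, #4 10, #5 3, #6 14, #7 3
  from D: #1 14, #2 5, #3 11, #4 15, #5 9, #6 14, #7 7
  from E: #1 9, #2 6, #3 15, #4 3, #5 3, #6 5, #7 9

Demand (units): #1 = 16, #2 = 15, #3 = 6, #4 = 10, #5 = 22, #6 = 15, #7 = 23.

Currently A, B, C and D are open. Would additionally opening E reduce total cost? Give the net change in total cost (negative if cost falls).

Current service cost with {A, B, C, D}: 475.
Adding E: each work cell re-picks its cheapest; new service cost 405, saving 70.
Extra fixed cost: 40. Net change = 40 − 70 = -30.
(Totals: 722 → 692.)

Yes — net change −30 (cost falls by 30).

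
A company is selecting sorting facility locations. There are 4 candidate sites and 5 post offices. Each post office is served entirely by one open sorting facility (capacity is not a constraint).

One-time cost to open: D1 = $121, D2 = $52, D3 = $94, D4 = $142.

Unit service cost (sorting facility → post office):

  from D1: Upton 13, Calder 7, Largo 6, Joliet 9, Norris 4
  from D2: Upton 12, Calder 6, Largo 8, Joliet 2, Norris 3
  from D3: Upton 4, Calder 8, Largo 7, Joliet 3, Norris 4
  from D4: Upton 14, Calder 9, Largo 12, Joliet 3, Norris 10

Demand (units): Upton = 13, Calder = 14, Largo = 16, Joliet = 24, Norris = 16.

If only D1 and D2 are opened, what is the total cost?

Total cost: 605

Each post office is assigned to its cheapest site among the open ones.
{D1, D2}: Upton→D2 12·13=156, Calder→D2 6·14=84, Largo→D1 6·16=96, Joliet→D2 2·24=48, Norris→D2 3·16=48. Service 432; fixed 173; total 605.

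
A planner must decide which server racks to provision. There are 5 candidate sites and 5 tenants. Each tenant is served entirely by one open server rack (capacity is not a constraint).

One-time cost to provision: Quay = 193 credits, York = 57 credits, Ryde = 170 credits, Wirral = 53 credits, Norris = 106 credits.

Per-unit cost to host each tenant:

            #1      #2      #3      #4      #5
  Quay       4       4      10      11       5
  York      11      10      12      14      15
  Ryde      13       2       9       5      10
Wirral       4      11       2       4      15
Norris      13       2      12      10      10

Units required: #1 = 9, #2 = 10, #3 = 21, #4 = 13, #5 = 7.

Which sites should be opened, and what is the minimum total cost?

Open Wirral and Norris; minimum total cost 379.

For any fixed open set, each tenant goes to its cheapest open site; total = fixed + service.
{Wirral, Norris}: #1→Wirral 4·9=36, #2→Norris 2·10=20, #3→Wirral 2·21=42, #4→Wirral 4·13=52, #5→Norris 10·7=70. Service 220; fixed 159; total 379.
{Wirral}: #1→Wirral 4·9=36, #2→Wirral 11·10=110, #3→Wirral 2·21=42, #4→Wirral 4·13=52, #5→Wirral 15·7=105. Service 345; fixed 53; total 398.
{York, Wirral, Norris}: service 220 + fixed 216 = 436
{Quay, York, Ryde, Wirral, Norris}: service 185 + fixed 579 = 764
No other subset beats 379.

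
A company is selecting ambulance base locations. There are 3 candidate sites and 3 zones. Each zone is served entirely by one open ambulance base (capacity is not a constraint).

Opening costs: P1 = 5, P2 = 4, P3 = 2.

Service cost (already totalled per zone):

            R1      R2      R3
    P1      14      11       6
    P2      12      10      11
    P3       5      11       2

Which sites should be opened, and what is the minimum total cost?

For any fixed open set, each zone goes to its cheapest open site; total = fixed + service.
{P3}: R1→P3 5, R2→P3 11, R3→P3 2. Service 18; fixed 2; total 20.
{P2, P3}: service 17 + fixed 6 = 23
{P1, P3}: service 18 + fixed 7 = 25
{P1, P2, P3}: service 17 + fixed 11 = 28
No other subset beats 20.

Open P3 only; minimum total cost 20.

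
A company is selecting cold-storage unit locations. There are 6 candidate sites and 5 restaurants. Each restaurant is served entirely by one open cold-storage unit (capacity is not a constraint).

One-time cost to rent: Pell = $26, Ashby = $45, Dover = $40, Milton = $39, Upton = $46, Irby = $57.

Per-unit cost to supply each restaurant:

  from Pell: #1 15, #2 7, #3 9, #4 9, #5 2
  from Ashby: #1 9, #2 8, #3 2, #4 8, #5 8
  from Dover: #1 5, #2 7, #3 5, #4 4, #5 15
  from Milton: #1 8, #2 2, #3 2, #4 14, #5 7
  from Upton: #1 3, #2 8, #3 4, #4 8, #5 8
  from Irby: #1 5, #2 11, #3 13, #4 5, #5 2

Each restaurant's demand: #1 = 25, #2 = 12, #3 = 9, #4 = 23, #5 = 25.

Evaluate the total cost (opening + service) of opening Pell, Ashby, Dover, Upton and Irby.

Total cost: 533

Each restaurant is assigned to its cheapest site among the open ones.
{Pell, Ashby, Dover, Upton, Irby}: #1→Upton 3·25=75, #2→Pell 7·12=84, #3→Ashby 2·9=18, #4→Dover 4·23=92, #5→Pell 2·25=50. Service 319; fixed 214; total 533.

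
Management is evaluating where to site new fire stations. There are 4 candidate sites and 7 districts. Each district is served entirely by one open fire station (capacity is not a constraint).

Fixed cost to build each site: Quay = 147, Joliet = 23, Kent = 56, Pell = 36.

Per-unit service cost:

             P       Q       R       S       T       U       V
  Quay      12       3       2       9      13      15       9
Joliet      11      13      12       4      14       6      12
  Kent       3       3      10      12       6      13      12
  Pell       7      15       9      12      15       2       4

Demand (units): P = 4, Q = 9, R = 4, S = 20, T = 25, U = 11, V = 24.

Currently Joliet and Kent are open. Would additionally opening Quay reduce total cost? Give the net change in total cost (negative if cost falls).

No — net change +43 (cost rises by 43).

Current service cost with {Joliet, Kent}: 663.
Adding Quay: each district re-picks its cheapest; new service cost 559, saving 104.
Extra fixed cost: 147. Net change = 147 − 104 = 43.
(Totals: 742 → 785.)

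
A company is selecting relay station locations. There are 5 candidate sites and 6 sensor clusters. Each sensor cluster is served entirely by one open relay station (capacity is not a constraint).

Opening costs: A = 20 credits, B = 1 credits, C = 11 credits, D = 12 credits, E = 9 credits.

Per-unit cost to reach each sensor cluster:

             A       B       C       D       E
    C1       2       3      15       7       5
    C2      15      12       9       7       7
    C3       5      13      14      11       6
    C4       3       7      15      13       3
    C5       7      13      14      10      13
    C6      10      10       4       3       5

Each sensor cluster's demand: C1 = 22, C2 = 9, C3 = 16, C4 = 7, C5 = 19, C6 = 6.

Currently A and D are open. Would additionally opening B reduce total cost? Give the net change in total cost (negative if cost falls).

Current service cost with {A, D}: 359.
Adding B: each sensor cluster re-picks its cheapest; new service cost 359, saving 0.
Extra fixed cost: 1. Net change = 1 − 0 = 1.
(Totals: 391 → 392.)

No — net change +1 (cost rises by 1).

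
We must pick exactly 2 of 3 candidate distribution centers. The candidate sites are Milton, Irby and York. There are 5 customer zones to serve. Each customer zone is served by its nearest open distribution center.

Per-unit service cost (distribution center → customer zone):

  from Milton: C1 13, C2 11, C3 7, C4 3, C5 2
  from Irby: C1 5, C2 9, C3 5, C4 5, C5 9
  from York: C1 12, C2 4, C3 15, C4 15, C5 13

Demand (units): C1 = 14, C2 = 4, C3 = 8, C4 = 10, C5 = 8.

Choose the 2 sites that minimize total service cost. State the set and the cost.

Choose Milton and Irby; total service cost 192.

With exactly 2 open, each customer zone uses its cheapest among the chosen.
{Milton, Irby}: C1→Irby 5·14=70, C2→Irby 9·4=36, C3→Irby 5·8=40, C4→Milton 3·10=30, C5→Milton 2·8=16. Service cost 192.
{Irby, York}: service cost 248
{Milton, York}: service cost 286
Among all 3 size-2 choices, {Milton, Irby} is lowest.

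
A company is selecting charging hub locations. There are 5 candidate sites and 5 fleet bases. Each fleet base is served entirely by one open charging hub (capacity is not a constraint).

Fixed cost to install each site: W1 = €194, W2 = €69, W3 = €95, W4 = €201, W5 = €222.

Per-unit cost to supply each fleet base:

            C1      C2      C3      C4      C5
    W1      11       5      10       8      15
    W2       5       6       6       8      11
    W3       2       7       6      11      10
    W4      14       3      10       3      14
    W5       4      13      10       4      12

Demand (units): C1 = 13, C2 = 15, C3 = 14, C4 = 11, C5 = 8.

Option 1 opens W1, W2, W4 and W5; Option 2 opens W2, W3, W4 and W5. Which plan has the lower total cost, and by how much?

Option 2 is cheaper by 133.

Option 1: {W1, W2, W4, W5}: C1→W5 4·13=52, C2→W4 3·15=45, C3→W2 6·14=84, C4→W4 3·11=33, C5→W2 11·8=88. Service 302; fixed 686; total 988.
Option 2: {W2, W3, W4, W5}: C1→W3 2·13=26, C2→W4 3·15=45, C3→W2 6·14=84, C4→W4 3·11=33, C5→W3 10·8=80. Service 268; fixed 587; total 855.
Difference: |988 − 855| = 133.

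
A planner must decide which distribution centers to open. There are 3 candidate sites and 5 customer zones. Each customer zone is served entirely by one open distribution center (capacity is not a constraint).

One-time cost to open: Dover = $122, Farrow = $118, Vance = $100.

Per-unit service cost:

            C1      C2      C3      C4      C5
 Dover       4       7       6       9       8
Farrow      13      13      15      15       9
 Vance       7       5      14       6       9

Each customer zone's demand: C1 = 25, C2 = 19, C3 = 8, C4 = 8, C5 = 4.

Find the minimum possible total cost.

For any fixed open set, each customer zone goes to its cheapest open site; total = fixed + service.
{Dover}: C1→Dover 4·25=100, C2→Dover 7·19=133, C3→Dover 6·8=48, C4→Dover 9·8=72, C5→Dover 8·4=32. Service 385; fixed 122; total 507.
{Dover, Vance}: service 323 + fixed 222 = 545
{Vance}: service 466 + fixed 100 = 566
{Dover, Farrow, Vance}: service 323 + fixed 340 = 663
(All 7 nonempty subsets were checked; Dover only is lowest.)

Minimum total cost: 507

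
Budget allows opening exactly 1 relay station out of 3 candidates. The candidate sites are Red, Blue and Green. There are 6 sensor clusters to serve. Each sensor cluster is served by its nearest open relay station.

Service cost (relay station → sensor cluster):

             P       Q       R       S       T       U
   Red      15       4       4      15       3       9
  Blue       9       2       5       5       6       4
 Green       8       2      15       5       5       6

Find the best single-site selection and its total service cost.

With exactly 1 open, each sensor cluster uses its cheapest among the chosen.
{Blue}: P→Blue 9, Q→Blue 2, R→Blue 5, S→Blue 5, T→Blue 6, U→Blue 4. Service cost 31.
{Green}: service cost 41
{Red}: service cost 50
Among all 3 size-1 choices, {Blue} is lowest.

Choose Blue only; total service cost 31.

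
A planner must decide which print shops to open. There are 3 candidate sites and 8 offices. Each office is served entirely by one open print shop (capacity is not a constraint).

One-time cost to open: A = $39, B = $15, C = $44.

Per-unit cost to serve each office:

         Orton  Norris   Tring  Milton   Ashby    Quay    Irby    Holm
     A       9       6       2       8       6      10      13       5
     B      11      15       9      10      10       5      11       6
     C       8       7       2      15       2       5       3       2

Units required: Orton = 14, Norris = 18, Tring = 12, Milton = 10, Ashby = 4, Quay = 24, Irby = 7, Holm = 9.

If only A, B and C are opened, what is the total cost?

Total cost: 589

Each office is assigned to its cheapest site among the open ones.
{A, B, C}: Orton→C 8·14=112, Norris→A 6·18=108, Tring→A 2·12=24, Milton→A 8·10=80, Ashby→C 2·4=8, Quay→B 5·24=120, Irby→C 3·7=21, Holm→C 2·9=18. Service 491; fixed 98; total 589.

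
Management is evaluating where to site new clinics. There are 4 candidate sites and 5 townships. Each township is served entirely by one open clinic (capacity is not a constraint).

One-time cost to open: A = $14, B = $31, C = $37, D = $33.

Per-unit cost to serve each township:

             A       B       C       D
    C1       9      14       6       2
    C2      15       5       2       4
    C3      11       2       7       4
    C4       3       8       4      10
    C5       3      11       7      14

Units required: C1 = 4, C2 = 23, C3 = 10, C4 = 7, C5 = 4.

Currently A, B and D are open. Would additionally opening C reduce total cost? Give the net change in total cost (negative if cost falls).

Yes — net change −9 (cost falls by 9).

Current service cost with {A, B, D}: 153.
Adding C: each township re-picks its cheapest; new service cost 107, saving 46.
Extra fixed cost: 37. Net change = 37 − 46 = -9.
(Totals: 231 → 222.)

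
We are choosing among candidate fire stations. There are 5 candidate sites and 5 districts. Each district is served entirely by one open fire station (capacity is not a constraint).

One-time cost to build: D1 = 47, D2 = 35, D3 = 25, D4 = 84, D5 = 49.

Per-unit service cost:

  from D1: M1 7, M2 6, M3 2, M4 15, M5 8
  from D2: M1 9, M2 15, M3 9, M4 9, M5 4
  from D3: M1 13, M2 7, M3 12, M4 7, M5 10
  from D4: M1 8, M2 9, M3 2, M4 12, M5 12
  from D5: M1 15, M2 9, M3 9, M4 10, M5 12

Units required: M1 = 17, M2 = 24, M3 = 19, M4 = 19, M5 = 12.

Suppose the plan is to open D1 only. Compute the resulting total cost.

Each district is assigned to its cheapest site among the open ones.
{D1}: M1→D1 7·17=119, M2→D1 6·24=144, M3→D1 2·19=38, M4→D1 15·19=285, M5→D1 8·12=96. Service 682; fixed 47; total 729.

Total cost: 729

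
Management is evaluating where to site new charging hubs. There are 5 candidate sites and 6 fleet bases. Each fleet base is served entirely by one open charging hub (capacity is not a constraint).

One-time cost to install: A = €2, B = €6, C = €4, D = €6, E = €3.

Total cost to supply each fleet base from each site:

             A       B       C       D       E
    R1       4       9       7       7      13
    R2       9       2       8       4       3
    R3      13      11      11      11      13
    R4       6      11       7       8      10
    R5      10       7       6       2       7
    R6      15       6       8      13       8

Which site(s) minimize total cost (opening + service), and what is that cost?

Open A and B; minimum total cost 44.

For any fixed open set, each fleet base goes to its cheapest open site; total = fixed + service.
{A, B}: R1→A 4, R2→B 2, R3→B 11, R4→A 6, R5→B 7, R6→B 6. Service 36; fixed 8; total 44.
{A, B, D}: service 31 + fixed 14 = 45
{A, D, E}: service 34 + fixed 11 = 45
{A, B, C, D, E}: service 31 + fixed 21 = 52
No other subset beats 44.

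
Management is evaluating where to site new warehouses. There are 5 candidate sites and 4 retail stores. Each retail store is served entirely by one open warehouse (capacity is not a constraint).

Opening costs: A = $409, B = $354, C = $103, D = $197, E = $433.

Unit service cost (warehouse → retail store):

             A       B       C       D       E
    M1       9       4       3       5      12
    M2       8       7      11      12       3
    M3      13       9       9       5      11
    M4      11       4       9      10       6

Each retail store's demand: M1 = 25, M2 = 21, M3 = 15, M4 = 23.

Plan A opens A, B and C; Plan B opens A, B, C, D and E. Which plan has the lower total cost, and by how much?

Plan A: {A, B, C}: M1→C 3·25=75, M2→B 7·21=147, M3→B 9·15=135, M4→B 4·23=92. Service 449; fixed 866; total 1315.
Plan B: {A, B, C, D, E}: M1→C 3·25=75, M2→E 3·21=63, M3→D 5·15=75, M4→B 4·23=92. Service 305; fixed 1496; total 1801.
Difference: |1315 − 1801| = 486.

Plan A is cheaper by 486.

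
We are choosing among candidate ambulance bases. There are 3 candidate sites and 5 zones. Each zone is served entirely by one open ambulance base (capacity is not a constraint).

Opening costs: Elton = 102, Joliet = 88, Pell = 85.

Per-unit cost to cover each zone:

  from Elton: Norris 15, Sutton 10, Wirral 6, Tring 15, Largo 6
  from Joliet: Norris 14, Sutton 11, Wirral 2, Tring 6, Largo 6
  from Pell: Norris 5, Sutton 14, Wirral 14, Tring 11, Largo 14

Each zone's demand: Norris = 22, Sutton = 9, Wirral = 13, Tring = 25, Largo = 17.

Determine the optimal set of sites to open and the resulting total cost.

Open Joliet and Pell; minimum total cost 660.

For any fixed open set, each zone goes to its cheapest open site; total = fixed + service.
{Joliet, Pell}: Norris→Pell 5·22=110, Sutton→Joliet 11·9=99, Wirral→Joliet 2·13=26, Tring→Joliet 6·25=150, Largo→Joliet 6·17=102. Service 487; fixed 173; total 660.
{Elton, Joliet, Pell}: Norris→Pell 5·22=110, Sutton→Elton 10·9=90, Wirral→Joliet 2·13=26, Tring→Joliet 6·25=150, Largo→Elton 6·17=102. Service 478; fixed 275; total 753.
{Joliet}: service 685 + fixed 88 = 773
{Pell}: Norris→Pell 5·22=110, Sutton→Pell 14·9=126, Wirral→Pell 14·13=182, Tring→Pell 11·25=275, Largo→Pell 14·17=238. Service 931; fixed 85; total 1016.
No other subset beats 660.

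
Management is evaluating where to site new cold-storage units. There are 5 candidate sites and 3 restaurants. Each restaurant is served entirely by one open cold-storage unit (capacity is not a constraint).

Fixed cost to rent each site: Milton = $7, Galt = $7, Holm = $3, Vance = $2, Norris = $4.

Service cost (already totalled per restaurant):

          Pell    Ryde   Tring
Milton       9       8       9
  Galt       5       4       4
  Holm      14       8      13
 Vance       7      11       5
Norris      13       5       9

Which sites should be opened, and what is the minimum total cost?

For any fixed open set, each restaurant goes to its cheapest open site; total = fixed + service.
{Galt}: Pell→Galt 5, Ryde→Galt 4, Tring→Galt 4. Service 13; fixed 7; total 20.
{Galt, Vance}: service 13 + fixed 9 = 22
{Galt, Holm}: Pell→Galt 5, Ryde→Galt 4, Tring→Galt 4. Service 13; fixed 10; total 23.
{Milton, Galt, Holm, Vance, Norris}: service 13 + fixed 23 = 36
No other subset beats 20.

Open Galt only; minimum total cost 20.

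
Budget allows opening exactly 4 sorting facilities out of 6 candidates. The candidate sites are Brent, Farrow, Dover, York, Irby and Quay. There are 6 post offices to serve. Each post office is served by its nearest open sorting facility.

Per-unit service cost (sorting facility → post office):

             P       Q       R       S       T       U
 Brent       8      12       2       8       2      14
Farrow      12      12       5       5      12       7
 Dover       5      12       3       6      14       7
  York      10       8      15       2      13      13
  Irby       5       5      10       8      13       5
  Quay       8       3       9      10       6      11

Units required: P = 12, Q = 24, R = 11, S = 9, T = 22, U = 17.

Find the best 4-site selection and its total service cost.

Choose Brent, York, Irby and Quay; total service cost 301.

With exactly 4 open, each post office uses its cheapest among the chosen.
{Brent, York, Irby, Quay}: P→Irby 5·12=60, Q→Quay 3·24=72, R→Brent 2·11=22, S→York 2·9=18, T→Brent 2·22=44, U→Irby 5·17=85. Service cost 301.
{Brent, Farrow, Irby, Quay}: service cost 328
{Brent, Dover, York, Quay}: service cost 335
Among all 15 size-4 choices, {Brent, York, Irby, Quay} is lowest.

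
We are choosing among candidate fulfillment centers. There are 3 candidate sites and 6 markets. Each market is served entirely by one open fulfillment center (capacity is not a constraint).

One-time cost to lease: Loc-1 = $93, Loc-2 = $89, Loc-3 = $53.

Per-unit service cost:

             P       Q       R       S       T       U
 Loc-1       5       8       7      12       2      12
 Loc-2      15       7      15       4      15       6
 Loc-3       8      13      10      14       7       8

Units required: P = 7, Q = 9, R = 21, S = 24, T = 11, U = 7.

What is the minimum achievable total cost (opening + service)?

For any fixed open set, each market goes to its cheapest open site; total = fixed + service.
{Loc-1, Loc-2}: P→Loc-1 5·7=35, Q→Loc-2 7·9=63, R→Loc-1 7·21=147, S→Loc-2 4·24=96, T→Loc-1 2·11=22, U→Loc-2 6·7=42. Service 405; fixed 182; total 587.
{Loc-1, Loc-2, Loc-3}: service 405 + fixed 235 = 640
{Loc-2, Loc-3}: service 544 + fixed 142 = 686
{Loc-3}: P→Loc-3 8·7=56, Q→Loc-3 13·9=117, R→Loc-3 10·21=210, S→Loc-3 14·24=336, T→Loc-3 7·11=77, U→Loc-3 8·7=56. Service 852; fixed 53; total 905.
No other subset beats 587.

Minimum total cost: 587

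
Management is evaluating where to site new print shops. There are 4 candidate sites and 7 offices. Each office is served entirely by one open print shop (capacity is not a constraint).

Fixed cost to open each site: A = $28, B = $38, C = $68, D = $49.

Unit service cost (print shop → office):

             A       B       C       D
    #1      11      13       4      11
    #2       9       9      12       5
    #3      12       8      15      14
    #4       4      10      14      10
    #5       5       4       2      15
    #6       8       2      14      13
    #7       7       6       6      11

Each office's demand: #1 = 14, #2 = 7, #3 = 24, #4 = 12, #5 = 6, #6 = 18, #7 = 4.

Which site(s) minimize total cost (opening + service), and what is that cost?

Open A, B and C; minimum total cost 565.

For any fixed open set, each office goes to its cheapest open site; total = fixed + service.
{A, B, C}: #1→C 4·14=56, #2→A 9·7=63, #3→B 8·24=192, #4→A 4·12=48, #5→C 2·6=12, #6→B 2·18=36, #7→B 6·4=24. Service 431; fixed 134; total 565.
{A, B, C, D}: #1→C 4·14=56, #2→D 5·7=35, #3→B 8·24=192, #4→A 4·12=48, #5→C 2·6=12, #6→B 2·18=36, #7→B 6·4=24. Service 403; fixed 183; total 586.
{A, B}: service 541 + fixed 66 = 607
{A}: service 755 + fixed 28 = 783
(All 15 nonempty subsets were checked; A, B and C is lowest.)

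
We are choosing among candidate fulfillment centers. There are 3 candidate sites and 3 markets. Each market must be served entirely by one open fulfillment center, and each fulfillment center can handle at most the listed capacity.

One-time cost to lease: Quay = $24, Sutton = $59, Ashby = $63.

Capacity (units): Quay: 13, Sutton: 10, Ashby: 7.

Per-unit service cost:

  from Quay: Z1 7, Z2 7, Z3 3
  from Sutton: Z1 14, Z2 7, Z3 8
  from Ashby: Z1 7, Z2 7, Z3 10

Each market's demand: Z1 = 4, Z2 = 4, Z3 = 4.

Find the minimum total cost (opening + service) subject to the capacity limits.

Minimum total cost: 92

Open {Quay}: Z1→Quay 7·4=28, Z2→Quay 7·4=28, Z3→Quay 3·4=12.
Loads: Quay carries 12/13. Service 68; fixed 24; total 92.
Next best feasible plan costs 151.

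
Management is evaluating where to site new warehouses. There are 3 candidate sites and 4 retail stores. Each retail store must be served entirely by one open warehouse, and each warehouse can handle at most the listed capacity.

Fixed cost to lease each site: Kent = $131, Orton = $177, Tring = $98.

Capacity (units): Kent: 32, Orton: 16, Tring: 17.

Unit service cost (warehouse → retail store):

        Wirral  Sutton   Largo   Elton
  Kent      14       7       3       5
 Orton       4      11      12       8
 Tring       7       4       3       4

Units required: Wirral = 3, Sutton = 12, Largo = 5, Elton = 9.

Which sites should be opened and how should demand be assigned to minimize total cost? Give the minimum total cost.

Minimum total cost: 317

Open {Kent}: Wirral→Kent 14·3=42, Sutton→Kent 7·12=84, Largo→Kent 3·5=15, Elton→Kent 5·9=45.
Loads: Kent carries 29/32. Service 186; fixed 131; total 317.
Next best feasible plan costs 358.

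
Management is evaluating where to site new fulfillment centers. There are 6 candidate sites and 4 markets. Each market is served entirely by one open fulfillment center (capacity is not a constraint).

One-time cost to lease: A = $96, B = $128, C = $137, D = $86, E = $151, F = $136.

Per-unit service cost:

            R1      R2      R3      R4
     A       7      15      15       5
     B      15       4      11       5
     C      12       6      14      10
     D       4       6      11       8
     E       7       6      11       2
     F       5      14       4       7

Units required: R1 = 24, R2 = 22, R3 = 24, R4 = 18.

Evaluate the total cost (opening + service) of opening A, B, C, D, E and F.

Total cost: 1050

Each market is assigned to its cheapest site among the open ones.
{A, B, C, D, E, F}: R1→D 4·24=96, R2→B 4·22=88, R3→F 4·24=96, R4→E 2·18=36. Service 316; fixed 734; total 1050.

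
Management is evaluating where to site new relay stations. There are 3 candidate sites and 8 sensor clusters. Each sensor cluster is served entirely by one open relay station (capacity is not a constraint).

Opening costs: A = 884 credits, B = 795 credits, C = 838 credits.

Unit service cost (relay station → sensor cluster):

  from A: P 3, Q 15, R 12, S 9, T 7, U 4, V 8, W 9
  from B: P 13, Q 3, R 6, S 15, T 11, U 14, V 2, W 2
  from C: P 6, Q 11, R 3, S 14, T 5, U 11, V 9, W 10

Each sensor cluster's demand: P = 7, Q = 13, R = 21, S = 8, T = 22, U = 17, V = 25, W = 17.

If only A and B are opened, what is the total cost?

Total cost: 2243

Each sensor cluster is assigned to its cheapest site among the open ones.
{A, B}: P→A 3·7=21, Q→B 3·13=39, R→B 6·21=126, S→A 9·8=72, T→A 7·22=154, U→A 4·17=68, V→B 2·25=50, W→B 2·17=34. Service 564; fixed 1679; total 2243.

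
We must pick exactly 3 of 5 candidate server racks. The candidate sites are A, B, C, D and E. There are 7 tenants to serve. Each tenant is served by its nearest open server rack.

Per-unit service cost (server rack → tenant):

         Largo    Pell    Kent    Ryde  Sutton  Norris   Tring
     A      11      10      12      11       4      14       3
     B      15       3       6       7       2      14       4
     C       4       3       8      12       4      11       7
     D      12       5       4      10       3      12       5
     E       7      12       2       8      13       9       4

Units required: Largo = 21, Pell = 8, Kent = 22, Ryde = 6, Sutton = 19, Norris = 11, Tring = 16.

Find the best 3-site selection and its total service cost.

With exactly 3 open, each tenant uses its cheapest among the chosen.
{B, C, E}: Largo→C 4·21=84, Pell→B 3·8=24, Kent→E 2·22=44, Ryde→B 7·6=42, Sutton→B 2·19=38, Norris→E 9·11=99, Tring→B 4·16=64. Service cost 395.
{C, D, E}: service cost 420
{A, C, E}: service cost 423
Among all 10 size-3 choices, {B, C, E} is lowest.

Choose B, C and E; total service cost 395.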